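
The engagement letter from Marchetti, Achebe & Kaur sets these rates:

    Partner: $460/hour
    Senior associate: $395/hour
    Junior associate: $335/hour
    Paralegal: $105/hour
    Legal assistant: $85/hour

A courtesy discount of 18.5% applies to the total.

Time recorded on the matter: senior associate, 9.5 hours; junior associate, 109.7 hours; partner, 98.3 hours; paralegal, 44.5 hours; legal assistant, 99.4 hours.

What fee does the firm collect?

$80,555.82

Partner: 98.3 × $460 = $45,218.00
Senior associate: 9.5 × $395 = $3,752.50
Junior associate: 109.7 × $335 = $36,749.50
Paralegal: 44.5 × $105 = $4,672.50
Legal assistant: 99.4 × $85 = $8,449.00
Subtotal: $98,841.50
Less 18.5% discount: −$18,285.68
Total: $98,841.50 − $18,285.68 = $80,555.82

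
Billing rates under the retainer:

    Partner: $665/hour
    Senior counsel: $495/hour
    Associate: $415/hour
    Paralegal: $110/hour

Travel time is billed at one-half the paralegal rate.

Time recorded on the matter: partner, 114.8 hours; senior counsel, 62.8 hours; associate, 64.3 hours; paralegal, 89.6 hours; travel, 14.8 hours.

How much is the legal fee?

Partner: 114.8 × $665 = $76,342.00
Senior counsel: 62.8 × $495 = $31,086.00
Associate: 64.3 × $415 = $26,684.50
Paralegal: 89.6 × $110 = $9,856.00
Subtotal: $76,342.00 + $31,086.00 + $26,684.50 + $9,856.00 = $143,968.50
Travel: 14.8 × ($110 ÷ 2) = 14.8 × $55.00 = $814.00
Total: $143,968.50 + $814.00 = $144,782.50

$144,782.50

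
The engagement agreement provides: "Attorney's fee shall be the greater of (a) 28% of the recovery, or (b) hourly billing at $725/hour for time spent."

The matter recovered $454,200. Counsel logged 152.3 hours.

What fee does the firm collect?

$127,176.00

(a) 28% of $454,200 = $127,176.00
(b) 152.3 × $725 = $110,417.50
The greater is (a): $127,176.00.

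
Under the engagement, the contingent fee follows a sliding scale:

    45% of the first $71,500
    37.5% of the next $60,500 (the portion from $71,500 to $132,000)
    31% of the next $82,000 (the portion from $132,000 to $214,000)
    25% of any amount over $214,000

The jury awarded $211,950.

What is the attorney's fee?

$79,647.00

First $71,500 at 45% = $32,175.00
Next $60,500 at 37.5% = $22,687.50
Remaining $79,950 at 31% = $24,784.50
Fee: $32,175.00 + $22,687.50 + $24,784.50 = $79,647.00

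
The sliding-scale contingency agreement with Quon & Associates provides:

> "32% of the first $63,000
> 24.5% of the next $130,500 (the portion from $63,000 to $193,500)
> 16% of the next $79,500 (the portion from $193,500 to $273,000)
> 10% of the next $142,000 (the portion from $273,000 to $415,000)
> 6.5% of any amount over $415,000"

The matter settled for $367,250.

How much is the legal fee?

First $63,000 at 32% = $20,160.00
Next $130,500 at 24.5% = $31,972.50
Next $79,500 at 16% = $12,720.00
Remaining $94,250 at 10% = $9,425.00
Fee: $20,160.00 + $31,972.50 + $12,720.00 + $9,425.00 = $74,277.50

$74,277.50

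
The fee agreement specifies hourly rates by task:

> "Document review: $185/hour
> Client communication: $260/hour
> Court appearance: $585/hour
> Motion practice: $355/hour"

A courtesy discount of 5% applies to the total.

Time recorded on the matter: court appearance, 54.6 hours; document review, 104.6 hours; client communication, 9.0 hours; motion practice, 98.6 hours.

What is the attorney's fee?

Document review: 104.6 × $185 = $19,351.00
Client communication: 9.0 × $260 = $2,340.00
Court appearance: 54.6 × $585 = $31,941.00
Motion practice: 98.6 × $355 = $35,003.00
Subtotal: $88,635.00
Less 5% discount: −$4,431.75
Total: $88,635.00 − $4,431.75 = $84,203.25

$84,203.25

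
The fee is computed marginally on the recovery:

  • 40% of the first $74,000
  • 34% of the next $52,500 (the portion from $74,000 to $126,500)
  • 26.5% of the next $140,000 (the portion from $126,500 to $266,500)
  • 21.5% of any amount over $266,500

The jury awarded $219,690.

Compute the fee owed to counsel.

First $74,000 at 40% = $29,600.00
Next $52,500 at 34% = $17,850.00
Remaining $93,190 at 26.5% = $24,695.35
Fee: $29,600.00 + $17,850.00 + $24,695.35 = $72,145.35

$72,145.35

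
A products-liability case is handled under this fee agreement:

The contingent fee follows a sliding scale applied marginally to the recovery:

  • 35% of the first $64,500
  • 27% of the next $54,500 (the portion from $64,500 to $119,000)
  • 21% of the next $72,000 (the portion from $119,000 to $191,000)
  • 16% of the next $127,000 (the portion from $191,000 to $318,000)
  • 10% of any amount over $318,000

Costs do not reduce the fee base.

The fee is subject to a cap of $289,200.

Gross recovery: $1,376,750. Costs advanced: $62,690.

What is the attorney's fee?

Fee base is the gross recovery, $1,376,750; costs are reimbursed separately.
First $64,500 at 35% = $22,575.00
Next $54,500 at 27% = $14,715.00
Next $72,000 at 21% = $15,120.00
Next $127,000 at 16% = $20,320.00
Remaining $1,058,750 at 10% = $105,875.00
Fee: $22,575.00 + $14,715.00 + $15,120.00 + $20,320.00 + $105,875.00 = $178,605.00
$178,605.00 is under the $289,200 cap.

$178,605.00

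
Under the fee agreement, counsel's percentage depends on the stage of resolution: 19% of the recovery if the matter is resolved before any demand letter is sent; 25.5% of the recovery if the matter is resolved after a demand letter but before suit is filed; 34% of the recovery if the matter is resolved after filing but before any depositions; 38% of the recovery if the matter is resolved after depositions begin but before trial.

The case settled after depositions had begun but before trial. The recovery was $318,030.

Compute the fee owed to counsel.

The matter settled after depositions had begun but before trial, so the 38% rate applies.
$318,030 × 38% = $120,851.40

$120,851.40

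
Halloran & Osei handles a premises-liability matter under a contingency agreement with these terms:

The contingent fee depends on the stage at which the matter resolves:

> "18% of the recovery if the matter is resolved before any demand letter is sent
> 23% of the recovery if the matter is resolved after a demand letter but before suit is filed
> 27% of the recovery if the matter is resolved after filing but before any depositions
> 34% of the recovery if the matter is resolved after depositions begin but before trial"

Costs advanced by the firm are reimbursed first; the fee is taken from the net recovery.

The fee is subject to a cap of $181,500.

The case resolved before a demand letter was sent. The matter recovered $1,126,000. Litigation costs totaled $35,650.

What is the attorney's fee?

Fee base (net of costs): $1,126,000 − $35,650 = $1,090,350
The matter resolved before a demand letter was sent, so the 18% rate applies.
$1,090,350 × 18% = $196,263.00
$196,263.00 exceeds the $181,500 cap, so the fee is capped at $181,500.00.

$181,500.00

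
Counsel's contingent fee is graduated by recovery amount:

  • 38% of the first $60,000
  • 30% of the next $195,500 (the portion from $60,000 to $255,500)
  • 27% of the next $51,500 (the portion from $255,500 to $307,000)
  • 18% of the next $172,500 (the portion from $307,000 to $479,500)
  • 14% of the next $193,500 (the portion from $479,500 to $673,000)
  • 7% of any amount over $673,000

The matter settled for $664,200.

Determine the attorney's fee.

$152,263.00

First $60,000 at 38% = $22,800.00
Next $195,500 at 30% = $58,650.00
Next $51,500 at 27% = $13,905.00
Next $172,500 at 18% = $31,050.00
Remaining $184,700 at 14% = $25,858.00
Fee: $22,800.00 + $58,650.00 + $13,905.00 + $31,050.00 + $25,858.00 = $152,263.00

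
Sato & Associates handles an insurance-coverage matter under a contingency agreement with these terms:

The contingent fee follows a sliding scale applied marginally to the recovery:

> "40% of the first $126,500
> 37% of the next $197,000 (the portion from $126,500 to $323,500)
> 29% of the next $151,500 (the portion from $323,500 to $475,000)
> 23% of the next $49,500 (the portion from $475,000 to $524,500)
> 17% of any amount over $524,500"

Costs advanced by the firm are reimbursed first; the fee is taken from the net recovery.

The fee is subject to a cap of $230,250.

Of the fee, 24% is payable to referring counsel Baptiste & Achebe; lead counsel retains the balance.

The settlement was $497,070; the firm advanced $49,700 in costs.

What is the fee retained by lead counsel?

Fee base (net of costs): $497,070 − $49,700 = $447,370
First $126,500 at 40% = $50,600.00
Next $197,000 at 37% = $72,890.00
Remaining $123,870 at 29% = $35,922.30
Fee: $50,600.00 + $72,890.00 + $35,922.30 = $159,412.30
$159,412.30 is under the $230,250 cap.
Referral share: 24% of $159,412.30 = $38,258.95; lead counsel retains $159,412.30 − $38,258.95 = $121,153.35.

$121,153.35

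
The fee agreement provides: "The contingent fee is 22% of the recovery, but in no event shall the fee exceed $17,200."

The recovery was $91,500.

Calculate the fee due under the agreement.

$17,200.00

22% of $91,500 = $20,130.00
That exceeds the $17,200 cap, so the fee is capped at $17,200.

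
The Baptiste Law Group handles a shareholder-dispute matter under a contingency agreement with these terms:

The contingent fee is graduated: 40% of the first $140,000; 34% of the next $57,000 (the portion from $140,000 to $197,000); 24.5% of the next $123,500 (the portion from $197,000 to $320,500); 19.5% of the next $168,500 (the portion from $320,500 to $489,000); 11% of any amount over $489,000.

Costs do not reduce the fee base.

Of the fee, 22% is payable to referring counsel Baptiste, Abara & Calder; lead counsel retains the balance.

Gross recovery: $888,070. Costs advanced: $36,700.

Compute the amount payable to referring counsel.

$40,126.39

Fee base is the gross recovery, $888,070; costs are reimbursed separately.
First $140,000 at 40% = $56,000.00
Next $57,000 at 34% = $19,380.00
Next $123,500 at 24.5% = $30,257.50
Next $168,500 at 19.5% = $32,857.50
Remaining $399,070 at 11% = $43,897.70
Fee: $56,000.00 + $19,380.00 + $30,257.50 + $32,857.50 + $43,897.70 = $182,392.70
Referral share: 22% of $182,392.70 = $40,126.39; lead counsel retains $182,392.70 − $40,126.39 = $142,266.31.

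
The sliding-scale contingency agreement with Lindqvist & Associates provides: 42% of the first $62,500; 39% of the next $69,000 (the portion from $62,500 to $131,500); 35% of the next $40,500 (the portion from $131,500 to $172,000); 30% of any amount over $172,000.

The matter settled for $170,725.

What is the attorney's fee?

$66,888.75

First $62,500 at 42% = $26,250.00
Next $69,000 at 39% = $26,910.00
Remaining $39,225 at 35% = $13,728.75
Fee: $26,250.00 + $26,910.00 + $13,728.75 = $66,888.75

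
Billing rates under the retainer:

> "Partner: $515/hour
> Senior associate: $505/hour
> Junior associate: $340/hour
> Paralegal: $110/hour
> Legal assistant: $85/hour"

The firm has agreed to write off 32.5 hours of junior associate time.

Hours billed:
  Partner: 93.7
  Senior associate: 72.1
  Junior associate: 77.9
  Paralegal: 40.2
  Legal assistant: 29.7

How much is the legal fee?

Partner: 93.7 × $515 = $48,255.50
Senior associate: 72.1 × $505 = $36,410.50
Junior associate: 77.9 × $340 = $26,486.00
Paralegal: 40.2 × $110 = $4,422.00
Legal assistant: 29.7 × $85 = $2,524.50
Subtotal: $118,098.50
Write-off: 32.5 × $340 = $11,050.00
Total: $118,098.50 − $11,050.00 = $107,048.50

$107,048.50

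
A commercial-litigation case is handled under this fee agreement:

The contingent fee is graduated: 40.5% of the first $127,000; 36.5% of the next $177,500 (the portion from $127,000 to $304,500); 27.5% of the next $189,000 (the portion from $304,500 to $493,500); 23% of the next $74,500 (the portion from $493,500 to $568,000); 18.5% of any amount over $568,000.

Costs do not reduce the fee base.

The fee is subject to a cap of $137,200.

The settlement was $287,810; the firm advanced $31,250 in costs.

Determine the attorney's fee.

Fee base is the gross recovery, $287,810; costs are reimbursed separately.
First $127,000 at 40.5% = $51,435.00
Remaining $160,810 at 36.5% = $58,695.65
Fee: $51,435.00 + $58,695.65 = $110,130.65
$110,130.65 is under the $137,200 cap.

$110,130.65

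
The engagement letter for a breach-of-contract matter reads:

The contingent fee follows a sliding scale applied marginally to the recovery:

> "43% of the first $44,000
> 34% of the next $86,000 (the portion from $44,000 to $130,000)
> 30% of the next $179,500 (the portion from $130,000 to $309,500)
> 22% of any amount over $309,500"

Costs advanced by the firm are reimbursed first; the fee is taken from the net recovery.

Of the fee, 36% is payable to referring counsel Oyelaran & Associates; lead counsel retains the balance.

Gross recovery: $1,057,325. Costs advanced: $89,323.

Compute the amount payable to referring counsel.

$88,876.96

Fee base (net of costs): $1,057,325 − $89,323 = $968,002
First $44,000 at 43% = $18,920.00
Next $86,000 at 34% = $29,240.00
Next $179,500 at 30% = $53,850.00
Remaining $658,502 at 22% = $144,870.44
Fee: $18,920.00 + $29,240.00 + $53,850.00 + $144,870.44 = $246,880.44
Referral share: 36% of $246,880.44 = $88,876.96; lead counsel retains $246,880.44 − $88,876.96 = $158,003.48.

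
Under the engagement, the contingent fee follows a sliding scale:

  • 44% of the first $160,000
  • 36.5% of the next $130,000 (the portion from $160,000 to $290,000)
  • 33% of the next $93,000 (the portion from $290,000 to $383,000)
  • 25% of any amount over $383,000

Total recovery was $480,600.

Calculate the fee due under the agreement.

First $160,000 at 44% = $70,400.00
Next $130,000 at 36.5% = $47,450.00
Next $93,000 at 33% = $30,690.00
Remaining $97,600 at 25% = $24,400.00
Fee: $70,400.00 + $47,450.00 + $30,690.00 + $24,400.00 = $172,940.00

$172,940.00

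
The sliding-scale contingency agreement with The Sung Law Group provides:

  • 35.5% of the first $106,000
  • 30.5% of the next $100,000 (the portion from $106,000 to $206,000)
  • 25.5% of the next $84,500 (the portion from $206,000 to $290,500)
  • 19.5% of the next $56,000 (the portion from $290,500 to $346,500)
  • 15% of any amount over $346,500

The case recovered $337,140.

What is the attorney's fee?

First $106,000 at 35.5% = $37,630.00
Next $100,000 at 30.5% = $30,500.00
Next $84,500 at 25.5% = $21,547.50
Remaining $46,640 at 19.5% = $9,094.80
Fee: $37,630.00 + $30,500.00 + $21,547.50 + $9,094.80 = $98,772.30

$98,772.30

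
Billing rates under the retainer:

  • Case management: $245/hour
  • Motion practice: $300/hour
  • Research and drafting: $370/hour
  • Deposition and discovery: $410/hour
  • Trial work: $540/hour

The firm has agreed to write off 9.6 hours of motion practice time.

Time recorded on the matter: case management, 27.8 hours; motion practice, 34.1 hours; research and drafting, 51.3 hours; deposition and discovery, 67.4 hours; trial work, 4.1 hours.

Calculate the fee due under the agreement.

$62,990.00

Case management: 27.8 × $245 = $6,811.00
Motion practice: 34.1 × $300 = $10,230.00
Research and drafting: 51.3 × $370 = $18,981.00
Deposition and discovery: 67.4 × $410 = $27,634.00
Trial work: 4.1 × $540 = $2,214.00
Subtotal: $65,870.00
Write-off: 9.6 × $300 = $2,880.00
Total: $65,870.00 − $2,880.00 = $62,990.00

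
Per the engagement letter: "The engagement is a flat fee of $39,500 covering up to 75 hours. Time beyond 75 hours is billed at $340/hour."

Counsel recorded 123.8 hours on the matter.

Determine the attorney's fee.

$56,092.00

Flat fee: $39,500.00
Excess hours: 123.8 − 75 = 48.8
Overrun: 48.8 × $340 = $16,592.00
Total: $39,500.00 + $16,592.00 = $56,092.00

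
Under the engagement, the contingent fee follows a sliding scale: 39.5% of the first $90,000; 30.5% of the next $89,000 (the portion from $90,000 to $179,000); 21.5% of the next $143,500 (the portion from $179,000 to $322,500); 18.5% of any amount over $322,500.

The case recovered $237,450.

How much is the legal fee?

First $90,000 at 39.5% = $35,550.00
Next $89,000 at 30.5% = $27,145.00
Remaining $58,450 at 21.5% = $12,566.75
Fee: $35,550.00 + $27,145.00 + $12,566.75 = $75,261.75

$75,261.75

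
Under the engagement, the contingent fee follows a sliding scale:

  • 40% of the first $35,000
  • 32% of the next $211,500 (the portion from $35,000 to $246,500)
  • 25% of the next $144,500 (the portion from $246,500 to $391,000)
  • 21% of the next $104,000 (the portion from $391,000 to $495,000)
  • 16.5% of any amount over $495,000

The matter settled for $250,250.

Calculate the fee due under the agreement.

$82,617.50

First $35,000 at 40% = $14,000.00
Next $211,500 at 32% = $67,680.00
Remaining $3,750 at 25% = $937.50
Fee: $14,000.00 + $67,680.00 + $937.50 = $82,617.50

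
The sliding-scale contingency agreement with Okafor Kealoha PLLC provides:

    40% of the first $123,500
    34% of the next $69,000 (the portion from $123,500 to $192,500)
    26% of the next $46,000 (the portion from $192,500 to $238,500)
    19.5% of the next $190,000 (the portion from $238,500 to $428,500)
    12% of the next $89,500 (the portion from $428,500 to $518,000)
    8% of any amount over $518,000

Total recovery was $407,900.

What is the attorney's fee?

First $123,500 at 40% = $49,400.00
Next $69,000 at 34% = $23,460.00
Next $46,000 at 26% = $11,960.00
Remaining $169,400 at 19.5% = $33,033.00
Fee: $49,400.00 + $23,460.00 + $11,960.00 + $33,033.00 = $117,853.00

$117,853.00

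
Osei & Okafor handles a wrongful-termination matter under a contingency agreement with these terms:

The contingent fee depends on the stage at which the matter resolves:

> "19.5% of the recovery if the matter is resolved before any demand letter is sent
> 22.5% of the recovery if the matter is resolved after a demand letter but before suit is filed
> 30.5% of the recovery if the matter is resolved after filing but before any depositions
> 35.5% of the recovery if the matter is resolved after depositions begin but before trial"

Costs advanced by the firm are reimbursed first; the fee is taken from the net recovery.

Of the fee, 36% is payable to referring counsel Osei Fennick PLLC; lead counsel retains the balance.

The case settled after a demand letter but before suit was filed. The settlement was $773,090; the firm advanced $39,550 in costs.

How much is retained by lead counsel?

Fee base (net of costs): $773,090 − $39,550 = $733,540
The matter settled after a demand letter but before suit was filed, so the 22.5% rate applies.
$733,540 × 22.5% = $165,046.50
Referral share: 36% of $165,046.50 = $59,416.74; lead counsel retains $165,046.50 − $59,416.74 = $105,629.76.

$105,629.76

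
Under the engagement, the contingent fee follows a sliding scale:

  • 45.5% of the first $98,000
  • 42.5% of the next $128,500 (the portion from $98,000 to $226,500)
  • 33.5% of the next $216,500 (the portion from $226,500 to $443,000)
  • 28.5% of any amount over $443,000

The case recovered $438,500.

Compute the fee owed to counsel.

First $98,000 at 45.5% = $44,590.00
Next $128,500 at 42.5% = $54,612.50
Remaining $212,000 at 33.5% = $71,020.00
Fee: $44,590.00 + $54,612.50 + $71,020.00 = $170,222.50

$170,222.50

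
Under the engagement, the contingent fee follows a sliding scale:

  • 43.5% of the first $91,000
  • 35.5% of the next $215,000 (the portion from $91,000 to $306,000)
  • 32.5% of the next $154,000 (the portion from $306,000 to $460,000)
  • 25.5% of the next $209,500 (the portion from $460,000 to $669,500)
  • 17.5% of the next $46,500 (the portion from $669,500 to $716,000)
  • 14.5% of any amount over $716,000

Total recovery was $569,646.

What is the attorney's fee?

$193,919.73

First $91,000 at 43.5% = $39,585.00
Next $215,000 at 35.5% = $76,325.00
Next $154,000 at 32.5% = $50,050.00
Remaining $109,646 at 25.5% = $27,959.73
Fee: $39,585.00 + $76,325.00 + $50,050.00 + $27,959.73 = $193,919.73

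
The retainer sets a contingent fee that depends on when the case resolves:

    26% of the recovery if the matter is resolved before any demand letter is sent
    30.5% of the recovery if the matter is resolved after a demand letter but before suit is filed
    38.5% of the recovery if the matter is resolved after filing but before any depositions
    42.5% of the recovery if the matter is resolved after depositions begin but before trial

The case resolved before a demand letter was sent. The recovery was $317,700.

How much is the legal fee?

$82,602.00

The matter resolved before a demand letter was sent, so the 26% rate applies.
$317,700 × 26% = $82,602.00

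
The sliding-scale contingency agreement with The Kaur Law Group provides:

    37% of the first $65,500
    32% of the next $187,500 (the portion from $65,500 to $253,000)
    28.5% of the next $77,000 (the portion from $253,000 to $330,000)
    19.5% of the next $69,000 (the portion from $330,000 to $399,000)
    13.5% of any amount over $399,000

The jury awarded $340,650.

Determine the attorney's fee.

$108,256.75

First $65,500 at 37% = $24,235.00
Next $187,500 at 32% = $60,000.00
Next $77,000 at 28.5% = $21,945.00
Remaining $10,650 at 19.5% = $2,076.75
Fee: $24,235.00 + $60,000.00 + $21,945.00 + $2,076.75 = $108,256.75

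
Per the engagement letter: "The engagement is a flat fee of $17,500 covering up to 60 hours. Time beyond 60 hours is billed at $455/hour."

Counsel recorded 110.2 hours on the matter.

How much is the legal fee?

Flat fee: $17,500.00
Excess hours: 110.2 − 60 = 50.2
Overrun: 50.2 × $455 = $22,841.00
Total: $17,500.00 + $22,841.00 = $40,341.00

$40,341.00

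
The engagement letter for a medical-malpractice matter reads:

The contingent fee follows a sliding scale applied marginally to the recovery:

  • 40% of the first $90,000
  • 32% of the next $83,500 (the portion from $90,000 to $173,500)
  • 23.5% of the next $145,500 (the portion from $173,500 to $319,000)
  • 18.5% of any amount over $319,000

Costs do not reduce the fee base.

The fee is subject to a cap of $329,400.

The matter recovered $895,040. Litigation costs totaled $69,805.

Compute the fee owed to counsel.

$203,479.90

Fee base is the gross recovery, $895,040; costs are reimbursed separately.
First $90,000 at 40% = $36,000.00
Next $83,500 at 32% = $26,720.00
Next $145,500 at 23.5% = $34,192.50
Remaining $576,040 at 18.5% = $106,567.40
Fee: $36,000.00 + $26,720.00 + $34,192.50 + $106,567.40 = $203,479.90
$203,479.90 is under the $329,400 cap.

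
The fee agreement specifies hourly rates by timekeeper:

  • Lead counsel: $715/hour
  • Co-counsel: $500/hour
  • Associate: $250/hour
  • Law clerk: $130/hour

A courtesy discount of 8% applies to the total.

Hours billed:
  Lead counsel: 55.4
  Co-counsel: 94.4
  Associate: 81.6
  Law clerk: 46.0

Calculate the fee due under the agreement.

$104,135.72

Lead counsel: 55.4 × $715 = $39,611.00
Co-counsel: 94.4 × $500 = $47,200.00
Associate: 81.6 × $250 = $20,400.00
Law clerk: 46.0 × $130 = $5,980.00
Subtotal: $113,191.00
Less 8% discount: −$9,055.28
Total: $113,191.00 − $9,055.28 = $104,135.72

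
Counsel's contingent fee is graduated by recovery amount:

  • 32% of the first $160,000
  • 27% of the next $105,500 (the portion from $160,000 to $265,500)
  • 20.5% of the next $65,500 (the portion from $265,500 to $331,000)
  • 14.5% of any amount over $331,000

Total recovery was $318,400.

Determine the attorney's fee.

$90,529.50

First $160,000 at 32% = $51,200.00
Next $105,500 at 27% = $28,485.00
Remaining $52,900 at 20.5% = $10,844.50
Fee: $51,200.00 + $28,485.00 + $10,844.50 = $90,529.50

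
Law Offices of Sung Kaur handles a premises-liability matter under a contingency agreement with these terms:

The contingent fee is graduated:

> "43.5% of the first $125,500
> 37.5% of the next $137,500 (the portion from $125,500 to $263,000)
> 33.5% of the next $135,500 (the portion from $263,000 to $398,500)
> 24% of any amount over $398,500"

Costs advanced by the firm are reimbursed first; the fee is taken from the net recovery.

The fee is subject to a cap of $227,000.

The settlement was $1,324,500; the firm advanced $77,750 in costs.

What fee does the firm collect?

Fee base (net of costs): $1,324,500 − $77,750 = $1,246,750
First $125,500 at 43.5% = $54,592.50
Next $137,500 at 37.5% = $51,562.50
Next $135,500 at 33.5% = $45,392.50
Remaining $848,250 at 24% = $203,580.00
Fee: $54,592.50 + $51,562.50 + $45,392.50 + $203,580.00 = $355,127.50
$355,127.50 exceeds the $227,000 cap, so the fee is capped at $227,000.00.

$227,000.00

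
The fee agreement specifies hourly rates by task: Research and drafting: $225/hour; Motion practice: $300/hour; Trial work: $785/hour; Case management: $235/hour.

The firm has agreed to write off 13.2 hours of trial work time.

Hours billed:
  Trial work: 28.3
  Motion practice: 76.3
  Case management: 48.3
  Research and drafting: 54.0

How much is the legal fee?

$58,244.00

Research and drafting: 54.0 × $225 = $12,150.00
Motion practice: 76.3 × $300 = $22,890.00
Trial work: 28.3 × $785 = $22,215.50
Case management: 48.3 × $235 = $11,350.50
Subtotal: $68,606.00
Write-off: 13.2 × $785 = $10,362.00
Total: $68,606.00 − $10,362.00 = $58,244.00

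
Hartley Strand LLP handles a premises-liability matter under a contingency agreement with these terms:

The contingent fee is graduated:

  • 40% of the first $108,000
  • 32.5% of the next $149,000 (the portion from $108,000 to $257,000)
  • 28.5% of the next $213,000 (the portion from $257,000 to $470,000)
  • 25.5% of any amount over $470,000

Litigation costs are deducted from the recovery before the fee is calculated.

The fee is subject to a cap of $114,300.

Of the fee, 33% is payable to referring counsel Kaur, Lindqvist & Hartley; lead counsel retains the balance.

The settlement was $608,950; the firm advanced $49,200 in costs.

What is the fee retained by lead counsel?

Fee base (net of costs): $608,950 − $49,200 = $559,750
First $108,000 at 40% = $43,200.00
Next $149,000 at 32.5% = $48,425.00
Next $213,000 at 28.5% = $60,705.00
Remaining $89,750 at 25.5% = $22,886.25
Fee: $43,200.00 + $48,425.00 + $60,705.00 + $22,886.25 = $175,216.25
$175,216.25 exceeds the $114,300 cap, so the fee is capped at $114,300.00.
Referral share: 33% of $114,300.00 = $37,719.00; lead counsel retains $114,300.00 − $37,719.00 = $76,581.00.

$76,581.00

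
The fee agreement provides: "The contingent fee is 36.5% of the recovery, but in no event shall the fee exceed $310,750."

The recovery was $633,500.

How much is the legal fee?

36.5% of $633,500 = $231,227.50
That is under the $310,750 cap.

$231,227.50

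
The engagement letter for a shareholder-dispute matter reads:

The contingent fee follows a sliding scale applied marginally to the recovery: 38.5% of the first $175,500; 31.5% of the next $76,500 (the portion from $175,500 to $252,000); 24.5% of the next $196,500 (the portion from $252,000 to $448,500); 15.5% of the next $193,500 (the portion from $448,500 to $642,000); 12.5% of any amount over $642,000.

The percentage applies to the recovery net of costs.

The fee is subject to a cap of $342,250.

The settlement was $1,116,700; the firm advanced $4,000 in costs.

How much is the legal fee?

Fee base (net of costs): $1,116,700 − $4,000 = $1,112,700
First $175,500 at 38.5% = $67,567.50
Next $76,500 at 31.5% = $24,097.50
Next $196,500 at 24.5% = $48,142.50
Next $193,500 at 15.5% = $29,992.50
Remaining $470,700 at 12.5% = $58,837.50
Fee: $67,567.50 + $24,097.50 + $48,142.50 + $29,992.50 + $58,837.50 = $228,637.50
$228,637.50 is under the $342,250 cap.

$228,637.50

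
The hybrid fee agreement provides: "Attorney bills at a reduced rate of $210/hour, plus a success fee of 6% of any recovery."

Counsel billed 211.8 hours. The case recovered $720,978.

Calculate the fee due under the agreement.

$87,736.68

Hourly: 211.8 × $210 = $44,478.00
Success fee: 6% of $720,978 = $43,258.68
Total: $44,478.00 + $43,258.68 = $87,736.68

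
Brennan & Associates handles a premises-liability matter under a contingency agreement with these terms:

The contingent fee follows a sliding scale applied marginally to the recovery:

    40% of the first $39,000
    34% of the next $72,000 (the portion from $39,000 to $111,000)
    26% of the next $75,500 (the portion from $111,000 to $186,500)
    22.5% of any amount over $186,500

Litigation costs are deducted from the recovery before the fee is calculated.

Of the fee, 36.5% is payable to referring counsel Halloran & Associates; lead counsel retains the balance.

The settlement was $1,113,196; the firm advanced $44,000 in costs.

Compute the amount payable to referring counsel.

Fee base (net of costs): $1,113,196 − $44,000 = $1,069,196
First $39,000 at 40% = $15,600.00
Next $72,000 at 34% = $24,480.00
Next $75,500 at 26% = $19,630.00
Remaining $882,696 at 22.5% = $198,606.60
Fee: $15,600.00 + $24,480.00 + $19,630.00 + $198,606.60 = $258,316.60
Referral share: 36.5% of $258,316.60 = $94,285.56; lead counsel retains $258,316.60 − $94,285.56 = $164,031.04.

$94,285.56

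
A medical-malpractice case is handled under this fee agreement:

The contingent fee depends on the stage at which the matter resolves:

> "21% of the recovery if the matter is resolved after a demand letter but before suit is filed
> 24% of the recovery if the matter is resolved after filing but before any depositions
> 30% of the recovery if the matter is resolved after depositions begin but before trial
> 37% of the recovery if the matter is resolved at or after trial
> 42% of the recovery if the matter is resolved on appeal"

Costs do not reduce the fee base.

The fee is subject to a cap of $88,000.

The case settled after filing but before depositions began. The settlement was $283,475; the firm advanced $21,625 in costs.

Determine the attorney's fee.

$68,034.00

Fee base is the gross recovery, $283,475; costs are reimbursed separately.
The matter settled after filing but before depositions began, so the 24% rate applies.
$283,475 × 24% = $68,034.00
$68,034.00 is under the $88,000 cap.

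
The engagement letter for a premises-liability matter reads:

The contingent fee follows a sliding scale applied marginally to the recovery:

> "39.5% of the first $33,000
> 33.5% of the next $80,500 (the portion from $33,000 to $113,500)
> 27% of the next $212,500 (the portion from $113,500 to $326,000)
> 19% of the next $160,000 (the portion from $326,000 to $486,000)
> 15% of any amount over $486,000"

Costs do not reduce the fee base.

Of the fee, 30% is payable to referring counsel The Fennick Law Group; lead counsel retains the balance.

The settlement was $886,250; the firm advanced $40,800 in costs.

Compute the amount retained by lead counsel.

Fee base is the gross recovery, $886,250; costs are reimbursed separately.
First $33,000 at 39.5% = $13,035.00
Next $80,500 at 33.5% = $26,967.50
Next $212,500 at 27% = $57,375.00
Next $160,000 at 19% = $30,400.00
Remaining $400,250 at 15% = $60,037.50
Fee: $13,035.00 + $26,967.50 + $57,375.00 + $30,400.00 + $60,037.50 = $187,815.00
Referral share: 30% of $187,815.00 = $56,344.50; lead counsel retains $187,815.00 − $56,344.50 = $131,470.50.

$131,470.50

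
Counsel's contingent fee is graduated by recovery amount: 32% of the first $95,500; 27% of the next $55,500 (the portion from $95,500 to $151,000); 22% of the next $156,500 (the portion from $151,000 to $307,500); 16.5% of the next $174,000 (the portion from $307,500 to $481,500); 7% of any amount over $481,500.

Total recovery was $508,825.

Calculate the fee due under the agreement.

First $95,500 at 32% = $30,560.00
Next $55,500 at 27% = $14,985.00
Next $156,500 at 22% = $34,430.00
Next $174,000 at 16.5% = $28,710.00
Remaining $27,325 at 7% = $1,912.75
Fee: $30,560.00 + $14,985.00 + $34,430.00 + $28,710.00 + $1,912.75 = $110,597.75

$110,597.75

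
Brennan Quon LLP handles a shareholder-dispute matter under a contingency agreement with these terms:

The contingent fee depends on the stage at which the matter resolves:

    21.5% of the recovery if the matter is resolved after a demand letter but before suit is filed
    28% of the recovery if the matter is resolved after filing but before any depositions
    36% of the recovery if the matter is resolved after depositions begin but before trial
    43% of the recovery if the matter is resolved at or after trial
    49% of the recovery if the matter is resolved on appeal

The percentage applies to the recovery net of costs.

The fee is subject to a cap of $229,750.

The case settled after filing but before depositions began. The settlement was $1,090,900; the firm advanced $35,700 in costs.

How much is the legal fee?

Fee base (net of costs): $1,090,900 − $35,700 = $1,055,200
The matter settled after filing but before depositions began, so the 28% rate applies.
$1,055,200 × 28% = $295,456.00
$295,456.00 exceeds the $229,750 cap, so the fee is capped at $229,750.00.

$229,750.00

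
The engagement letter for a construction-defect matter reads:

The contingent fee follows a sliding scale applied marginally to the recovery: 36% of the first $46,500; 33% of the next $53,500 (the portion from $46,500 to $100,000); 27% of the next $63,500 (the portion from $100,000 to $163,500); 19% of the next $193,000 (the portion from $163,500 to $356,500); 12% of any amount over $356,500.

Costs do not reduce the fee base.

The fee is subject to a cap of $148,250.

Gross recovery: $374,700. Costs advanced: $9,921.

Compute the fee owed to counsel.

Fee base is the gross recovery, $374,700; costs are reimbursed separately.
First $46,500 at 36% = $16,740.00
Next $53,500 at 33% = $17,655.00
Next $63,500 at 27% = $17,145.00
Next $193,000 at 19% = $36,670.00
Remaining $18,200 at 12% = $2,184.00
Fee: $16,740.00 + $17,655.00 + $17,145.00 + $36,670.00 + $2,184.00 = $90,394.00
$90,394.00 is under the $148,250 cap.

$90,394.00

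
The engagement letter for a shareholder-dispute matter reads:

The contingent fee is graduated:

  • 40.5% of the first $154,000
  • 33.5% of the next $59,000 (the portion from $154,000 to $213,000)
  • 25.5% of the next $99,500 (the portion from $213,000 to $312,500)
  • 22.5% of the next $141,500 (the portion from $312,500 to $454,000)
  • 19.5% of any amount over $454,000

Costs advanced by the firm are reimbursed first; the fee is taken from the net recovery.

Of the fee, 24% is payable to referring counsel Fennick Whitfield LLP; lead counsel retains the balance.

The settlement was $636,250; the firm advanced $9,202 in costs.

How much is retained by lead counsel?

$131,547.91

Fee base (net of costs): $636,250 − $9,202 = $627,048
First $154,000 at 40.5% = $62,370.00
Next $59,000 at 33.5% = $19,765.00
Next $99,500 at 25.5% = $25,372.50
Next $141,500 at 22.5% = $31,837.50
Remaining $173,048 at 19.5% = $33,744.36
Fee: $62,370.00 + $19,765.00 + $25,372.50 + $31,837.50 + $33,744.36 = $173,089.36
Referral share: 24% of $173,089.36 = $41,541.45; lead counsel retains $173,089.36 − $41,541.45 = $131,547.91.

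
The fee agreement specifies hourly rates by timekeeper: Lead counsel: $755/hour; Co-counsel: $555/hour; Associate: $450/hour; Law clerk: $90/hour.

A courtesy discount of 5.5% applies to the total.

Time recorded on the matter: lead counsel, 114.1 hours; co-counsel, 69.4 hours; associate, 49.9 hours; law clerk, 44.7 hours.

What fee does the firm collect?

Lead counsel: 114.1 × $755 = $86,145.50
Co-counsel: 69.4 × $555 = $38,517.00
Associate: 49.9 × $450 = $22,455.00
Law clerk: 44.7 × $90 = $4,023.00
Subtotal: $151,140.50
Less 5.5% discount: −$8,312.73
Total: $151,140.50 − $8,312.73 = $142,827.77

$142,827.77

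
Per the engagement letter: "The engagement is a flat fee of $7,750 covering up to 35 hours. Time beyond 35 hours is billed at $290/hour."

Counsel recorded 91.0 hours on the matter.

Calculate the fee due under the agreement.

Flat fee: $7,750.00
Excess hours: 91.0 − 35 = 56.0
Overrun: 56.0 × $290 = $16,240.00
Total: $7,750.00 + $16,240.00 = $23,990.00

$23,990.00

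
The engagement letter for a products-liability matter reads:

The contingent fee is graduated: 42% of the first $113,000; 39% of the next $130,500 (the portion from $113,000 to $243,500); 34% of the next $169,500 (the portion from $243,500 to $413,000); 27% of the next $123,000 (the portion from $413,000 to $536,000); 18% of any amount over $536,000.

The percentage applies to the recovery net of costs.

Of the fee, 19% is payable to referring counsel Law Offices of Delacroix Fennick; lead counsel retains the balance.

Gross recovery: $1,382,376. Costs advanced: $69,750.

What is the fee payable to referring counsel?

Fee base (net of costs): $1,382,376 − $69,750 = $1,312,626
First $113,000 at 42% = $47,460.00
Next $130,500 at 39% = $50,895.00
Next $169,500 at 34% = $57,630.00
Next $123,000 at 27% = $33,210.00
Remaining $776,626 at 18% = $139,792.68
Fee: $47,460.00 + $50,895.00 + $57,630.00 + $33,210.00 + $139,792.68 = $328,987.68
Referral share: 19% of $328,987.68 = $62,507.66; lead counsel retains $328,987.68 − $62,507.66 = $266,480.02.

$62,507.66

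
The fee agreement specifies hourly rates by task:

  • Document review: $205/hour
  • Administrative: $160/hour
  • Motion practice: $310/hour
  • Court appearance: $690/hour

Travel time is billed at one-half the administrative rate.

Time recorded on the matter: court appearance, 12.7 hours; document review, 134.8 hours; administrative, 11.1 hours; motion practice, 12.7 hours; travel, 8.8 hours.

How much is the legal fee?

$42,814.00

Document review: 134.8 × $205 = $27,634.00
Administrative: 11.1 × $160 = $1,776.00
Motion practice: 12.7 × $310 = $3,937.00
Court appearance: 12.7 × $690 = $8,763.00
Subtotal: $27,634.00 + $1,776.00 + $3,937.00 + $8,763.00 = $42,110.00
Travel: 8.8 × ($160 ÷ 2) = 8.8 × $80.00 = $704.00
Total: $42,110.00 + $704.00 = $42,814.00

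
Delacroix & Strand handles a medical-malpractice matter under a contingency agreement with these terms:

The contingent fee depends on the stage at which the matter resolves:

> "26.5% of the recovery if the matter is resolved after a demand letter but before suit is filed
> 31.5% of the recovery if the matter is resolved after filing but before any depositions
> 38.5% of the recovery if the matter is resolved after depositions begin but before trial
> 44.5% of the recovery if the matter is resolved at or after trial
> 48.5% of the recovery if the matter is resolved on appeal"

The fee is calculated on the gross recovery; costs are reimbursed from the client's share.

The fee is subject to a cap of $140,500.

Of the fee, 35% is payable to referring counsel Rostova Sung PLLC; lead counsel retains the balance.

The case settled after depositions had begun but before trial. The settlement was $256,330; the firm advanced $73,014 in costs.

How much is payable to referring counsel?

$34,540.47

Fee base is the gross recovery, $256,330; costs are reimbursed separately.
The matter settled after depositions had begun but before trial, so the 38.5% rate applies.
$256,330 × 38.5% = $98,687.05
$98,687.05 is under the $140,500 cap.
Referral share: 35% of $98,687.05 = $34,540.47; lead counsel retains $98,687.05 − $34,540.47 = $64,146.58.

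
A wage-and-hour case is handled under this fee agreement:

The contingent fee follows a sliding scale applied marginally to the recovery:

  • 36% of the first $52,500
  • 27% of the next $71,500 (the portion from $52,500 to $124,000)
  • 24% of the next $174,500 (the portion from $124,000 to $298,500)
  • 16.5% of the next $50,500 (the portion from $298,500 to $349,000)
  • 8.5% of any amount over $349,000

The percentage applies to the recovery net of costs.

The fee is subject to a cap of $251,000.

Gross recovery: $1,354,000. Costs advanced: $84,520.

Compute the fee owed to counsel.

Fee base (net of costs): $1,354,000 − $84,520 = $1,269,480
First $52,500 at 36% = $18,900.00
Next $71,500 at 27% = $19,305.00
Next $174,500 at 24% = $41,880.00
Next $50,500 at 16.5% = $8,332.50
Remaining $920,480 at 8.5% = $78,240.80
Fee: $18,900.00 + $19,305.00 + $41,880.00 + $8,332.50 + $78,240.80 = $166,658.30
$166,658.30 is under the $251,000 cap.

$166,658.30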